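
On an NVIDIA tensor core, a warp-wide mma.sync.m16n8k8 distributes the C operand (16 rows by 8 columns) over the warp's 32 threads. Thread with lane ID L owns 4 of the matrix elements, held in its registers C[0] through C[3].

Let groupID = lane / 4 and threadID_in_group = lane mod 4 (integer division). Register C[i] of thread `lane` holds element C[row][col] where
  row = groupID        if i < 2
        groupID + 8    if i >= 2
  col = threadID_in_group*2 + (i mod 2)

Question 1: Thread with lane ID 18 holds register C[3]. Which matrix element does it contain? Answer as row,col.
lane 18: grp=4 (18/4), tig=2 (18%4)
i=3: r=4+8=12, c=2*2+1=5

12,5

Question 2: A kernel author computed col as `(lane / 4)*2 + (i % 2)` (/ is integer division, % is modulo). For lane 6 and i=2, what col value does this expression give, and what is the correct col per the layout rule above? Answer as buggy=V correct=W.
`(lane / 4)*2 + (i % 2)`[6,2]=>2
lane 6: grp=1 (6/4), tig=2 (6%4)
i=2: r=1+8=9, c=2*2+0=4
col: 2 vs 4

buggy=2 correct=4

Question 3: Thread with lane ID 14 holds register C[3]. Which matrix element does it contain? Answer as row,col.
14: gr=3,th=2
[3] (3+8,2*2+1) = (11,5)

11,5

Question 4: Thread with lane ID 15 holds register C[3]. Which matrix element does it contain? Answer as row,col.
lane 15: gid=3 (15/4), tid=3 (15%4)
i=3: r=3+8=11, c=3*2+1=7

11,7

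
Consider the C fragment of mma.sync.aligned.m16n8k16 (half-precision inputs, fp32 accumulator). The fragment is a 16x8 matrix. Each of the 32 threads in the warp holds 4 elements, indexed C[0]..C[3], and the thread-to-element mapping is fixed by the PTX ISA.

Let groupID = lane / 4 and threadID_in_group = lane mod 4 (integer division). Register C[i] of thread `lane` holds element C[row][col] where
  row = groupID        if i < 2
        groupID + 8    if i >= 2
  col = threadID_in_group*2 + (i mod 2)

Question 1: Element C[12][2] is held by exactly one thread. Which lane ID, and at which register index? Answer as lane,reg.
17,2

r: 12->gid=4,r8=1  c: 2->tid=1,i&1=0
L=4*4+1=17  i=1*2+0=2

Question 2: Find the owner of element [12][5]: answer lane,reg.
r=12→G=4,rhi=1  c=5→T=2,p=1
L=4*4+2=18  i=1*2+1=3

18,3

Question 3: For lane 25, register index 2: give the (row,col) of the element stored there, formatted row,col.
14,2

lane 25: gr=6 (25/4), th=1 (25%4)
i=2: r=6+8=14, c=1*2+0=2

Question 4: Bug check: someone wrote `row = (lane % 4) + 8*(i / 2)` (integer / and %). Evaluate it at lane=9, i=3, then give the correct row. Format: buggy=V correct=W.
`(lane % 4) + 8*(i / 2)`[9,3]→9
lane 9: G=2 (9/4), T=1 (9%4)
i=3: r=2+8=10, c=1*2+1=3
row: 9 vs 10

buggy=9 correct=10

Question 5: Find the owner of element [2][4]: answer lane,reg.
r=2→G=2,rhi=0  c=4→T=2,p=0
L=2*4+2=10  i=0*2+0=0

10,0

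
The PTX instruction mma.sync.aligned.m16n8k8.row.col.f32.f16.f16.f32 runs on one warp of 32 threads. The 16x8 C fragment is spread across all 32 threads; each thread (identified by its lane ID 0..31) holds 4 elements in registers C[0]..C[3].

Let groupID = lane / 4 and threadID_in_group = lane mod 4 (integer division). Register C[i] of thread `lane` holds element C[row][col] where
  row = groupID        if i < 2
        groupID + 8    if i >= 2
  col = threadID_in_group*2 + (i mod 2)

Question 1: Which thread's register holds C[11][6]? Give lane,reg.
r: 11->gid=3,r8=1  c: 6->tid=3,i&1=0
L=3*4+3=15  i=1*2+0=2

15,2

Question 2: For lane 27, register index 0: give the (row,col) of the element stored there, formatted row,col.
lane 27⇒27/4=6, 27 mod 4=3
i=0  r:6+0⇒6  c:2·3+0⇒6

6,6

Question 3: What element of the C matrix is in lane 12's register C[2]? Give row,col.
11,0

lane 12⇒12/4=3, 12 mod 4=0
i=2  r:3+8⇒11  c:2·0+0⇒0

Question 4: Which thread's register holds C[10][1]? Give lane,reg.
r=10->g=2,rb=1  c=1->t=0,b0=1
L=2*4+0=8  i=1*2+1=3

8,3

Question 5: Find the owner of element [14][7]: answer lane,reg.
r: 14->gid=6,r8=1  c: 7->tid=3,i&1=1
L=6*4+3=27  i=1*2+1=3

27,3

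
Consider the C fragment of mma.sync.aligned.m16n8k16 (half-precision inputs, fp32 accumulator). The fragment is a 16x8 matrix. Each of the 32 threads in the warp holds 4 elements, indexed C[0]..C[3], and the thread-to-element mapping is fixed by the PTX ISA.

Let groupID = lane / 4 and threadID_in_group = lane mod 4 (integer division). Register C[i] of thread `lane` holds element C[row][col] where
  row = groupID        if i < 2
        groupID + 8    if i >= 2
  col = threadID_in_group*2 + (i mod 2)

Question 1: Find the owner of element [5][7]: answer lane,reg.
r:5=>grp=5,rB=0  c:7=>tig=3,lo=1
L=5*4+3=23  i=0*2+1=1

23,1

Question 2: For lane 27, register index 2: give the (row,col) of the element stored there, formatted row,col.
27: gr=6,th=3
[2] (6+8,3*2+0) = (14,6)

14,6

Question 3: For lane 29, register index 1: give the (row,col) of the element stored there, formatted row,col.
L=29->gid=29>>2=7, tid=29&3=1
[1]->row 7+0=7  col 1·2+1=3

7,3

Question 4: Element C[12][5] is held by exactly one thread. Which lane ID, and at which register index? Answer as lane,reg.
18,3

r: 12->gid=4,r8=1  c: 5->tid=2,i&1=1
L=4*4+2=18  i=1*2+1=3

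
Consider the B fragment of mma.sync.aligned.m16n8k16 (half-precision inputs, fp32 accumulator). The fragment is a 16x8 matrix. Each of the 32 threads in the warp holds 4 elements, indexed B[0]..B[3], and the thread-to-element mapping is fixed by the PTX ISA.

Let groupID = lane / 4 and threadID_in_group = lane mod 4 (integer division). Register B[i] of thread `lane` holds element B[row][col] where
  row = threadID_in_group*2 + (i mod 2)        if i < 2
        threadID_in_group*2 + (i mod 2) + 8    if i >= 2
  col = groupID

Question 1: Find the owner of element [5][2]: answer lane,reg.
10,1

c=2⇒gr=2  r=5⇒Rb=0,th=2,odd=1
L=2*4+2=10  i=0*2+1=1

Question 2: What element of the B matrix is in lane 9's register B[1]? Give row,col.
3,2

L=9->gid=9>>2=2, tid=9&3=1
[1]->row 1·2+1+0=3  col gid=2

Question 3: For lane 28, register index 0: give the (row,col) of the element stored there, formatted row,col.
0,7

28: gid=7,tid=0
[0] (0*2+0+0,7) = (0,7)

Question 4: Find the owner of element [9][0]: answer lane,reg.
c:0=>grp=0  r:9=>rB=1,tig=0,lo=1
L=0*4+0=0  i=1*2+1=3

0,3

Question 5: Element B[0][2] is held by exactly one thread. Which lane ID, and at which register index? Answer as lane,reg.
c=2→G=2  r=0→rhi=0,T=0,p=0
L=2*4+0=8  i=0*2+0=0

8,0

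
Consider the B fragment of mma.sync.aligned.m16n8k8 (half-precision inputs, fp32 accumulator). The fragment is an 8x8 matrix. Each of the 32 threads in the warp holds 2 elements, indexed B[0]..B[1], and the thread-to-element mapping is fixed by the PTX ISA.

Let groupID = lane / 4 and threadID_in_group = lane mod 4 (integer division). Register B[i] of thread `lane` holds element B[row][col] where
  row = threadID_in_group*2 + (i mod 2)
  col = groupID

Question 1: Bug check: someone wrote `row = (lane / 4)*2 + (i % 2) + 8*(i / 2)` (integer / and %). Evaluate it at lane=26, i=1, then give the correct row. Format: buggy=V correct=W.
buggy=13 correct=5

`(lane / 4)*2 + (i % 2) + 8*(i / 2)`[26,1]⇒13
lane 26⇒26/4=6, 26 mod 4=2
i=1  r:2·2+1⇒5  c:6
row: 13 vs 5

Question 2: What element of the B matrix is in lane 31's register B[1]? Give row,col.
7,7

lane 31: gr=7 (31/4), th=3 (31%4)
i=1: r=3*2+1=7, c=gr=7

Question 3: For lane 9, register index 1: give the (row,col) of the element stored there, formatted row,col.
3,2

lane 9: gr=2 (9/4), th=1 (9%4)
i=1: r=1*2+1=3, c=gr=2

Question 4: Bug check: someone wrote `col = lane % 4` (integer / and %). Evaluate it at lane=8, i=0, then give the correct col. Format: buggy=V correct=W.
buggy=0 correct=2

`lane % 4`[8,0]⇒0
lane 8⇒8/4=2, 8 mod 4=0
i=0  r:2·0+0⇒0  c:2
col: 0 vs 2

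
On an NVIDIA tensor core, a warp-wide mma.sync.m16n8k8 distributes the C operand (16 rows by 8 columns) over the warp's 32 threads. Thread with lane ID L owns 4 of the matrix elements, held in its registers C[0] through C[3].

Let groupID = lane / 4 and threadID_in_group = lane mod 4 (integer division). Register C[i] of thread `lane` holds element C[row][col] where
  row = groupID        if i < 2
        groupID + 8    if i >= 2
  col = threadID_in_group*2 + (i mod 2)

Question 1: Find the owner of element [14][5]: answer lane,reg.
26,3

r=14⇒gr=6,Rb=1  c=5⇒th=2,odd=1
L=6*4+2=26  i=1*2+1=3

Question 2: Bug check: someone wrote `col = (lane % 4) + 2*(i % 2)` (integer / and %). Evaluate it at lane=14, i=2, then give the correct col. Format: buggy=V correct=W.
`(lane % 4) + 2*(i % 2)`[14,2]->2
lane 14: g=3 (14/4), t=2 (14%4)
i=2: r=3+8=11, c=2*2+0=4
col: 2 vs 4

buggy=2 correct=4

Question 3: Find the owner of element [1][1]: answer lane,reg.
r=1->g=1,rb=0  c=1->t=0,b0=1
L=1*4+0=4  i=0*2+1=1

4,1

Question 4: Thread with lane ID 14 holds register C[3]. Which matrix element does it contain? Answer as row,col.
11,5

lane 14=>14/4=3, 14 mod 4=2
i=3  r:3+8=>11  c:2·2+1=>5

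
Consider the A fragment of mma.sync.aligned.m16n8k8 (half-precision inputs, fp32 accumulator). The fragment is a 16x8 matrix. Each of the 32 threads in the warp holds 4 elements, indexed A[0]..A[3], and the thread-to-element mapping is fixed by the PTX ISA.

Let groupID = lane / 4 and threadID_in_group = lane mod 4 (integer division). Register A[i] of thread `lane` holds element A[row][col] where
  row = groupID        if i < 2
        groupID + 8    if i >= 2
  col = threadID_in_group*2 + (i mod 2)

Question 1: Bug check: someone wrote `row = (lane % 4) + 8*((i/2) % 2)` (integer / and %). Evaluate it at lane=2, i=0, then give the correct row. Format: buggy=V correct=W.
buggy=2 correct=0

`(lane % 4) + 8*((i/2) % 2)`[2,0]->2
lane 2: gid=0 (2/4), tid=2 (2%4)
i=0: r=0+0=0, c=2*2+0=4
row: 2 vs 0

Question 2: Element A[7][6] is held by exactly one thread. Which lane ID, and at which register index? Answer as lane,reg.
31,0

r=7⇒gr=7,Rb=0  c=6⇒th=3,odd=0
L=7*4+3=31  i=0*2+0=0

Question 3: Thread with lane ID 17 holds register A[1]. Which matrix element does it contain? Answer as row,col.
4,3

lane 17: gid=4 (17/4), tid=1 (17%4)
i=1: r=4+0=4, c=1*2+1=3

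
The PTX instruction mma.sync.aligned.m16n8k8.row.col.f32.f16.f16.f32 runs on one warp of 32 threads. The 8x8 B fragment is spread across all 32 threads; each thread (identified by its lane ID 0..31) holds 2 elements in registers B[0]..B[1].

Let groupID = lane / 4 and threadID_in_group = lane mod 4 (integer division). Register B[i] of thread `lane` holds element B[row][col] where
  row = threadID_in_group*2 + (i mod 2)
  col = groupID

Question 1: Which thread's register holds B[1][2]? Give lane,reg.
c=2->g=2  r=1->t=0,b0=1
L=2*4+0=8  i=1=1

8,1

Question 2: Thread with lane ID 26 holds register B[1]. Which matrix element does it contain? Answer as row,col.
26: gid=6,tid=2
[1] (2*2+1,6) = (5,6)

5,6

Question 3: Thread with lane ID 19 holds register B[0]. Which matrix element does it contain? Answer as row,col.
19: grp=4,tig=3
[0] (3*2+0,4) = (6,4)

6,4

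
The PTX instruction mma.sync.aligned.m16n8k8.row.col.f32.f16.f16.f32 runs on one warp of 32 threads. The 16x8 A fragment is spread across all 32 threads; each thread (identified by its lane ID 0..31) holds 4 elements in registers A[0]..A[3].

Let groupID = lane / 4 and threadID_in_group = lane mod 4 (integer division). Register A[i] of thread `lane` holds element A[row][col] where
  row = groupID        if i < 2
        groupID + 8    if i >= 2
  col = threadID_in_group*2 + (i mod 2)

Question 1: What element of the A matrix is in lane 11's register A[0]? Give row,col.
lane 11→11/4=2, 11 mod 4=3
i=0  r:2+0→2  c:2·3+0→6

2,6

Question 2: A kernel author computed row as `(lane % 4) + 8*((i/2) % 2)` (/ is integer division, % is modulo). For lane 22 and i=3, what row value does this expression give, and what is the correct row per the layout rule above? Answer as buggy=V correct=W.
`(lane % 4) + 8*((i/2) % 2)`[22,3]=>10
lane 22=>22/4=5, 22 mod 4=2
i=3  r:5+8=>13  c:2·2+1=>5
row: 10 vs 13

buggy=10 correct=13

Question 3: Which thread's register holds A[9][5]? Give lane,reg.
6,3

r: 9->gid=1,r8=1  c: 5->tid=2,i&1=1
L=1*4+2=6  i=1*2+1=3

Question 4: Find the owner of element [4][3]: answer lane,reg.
r=4⇒gr=4,Rb=0  c=3⇒th=1,odd=1
L=4*4+1=17  i=0*2+1=1

17,1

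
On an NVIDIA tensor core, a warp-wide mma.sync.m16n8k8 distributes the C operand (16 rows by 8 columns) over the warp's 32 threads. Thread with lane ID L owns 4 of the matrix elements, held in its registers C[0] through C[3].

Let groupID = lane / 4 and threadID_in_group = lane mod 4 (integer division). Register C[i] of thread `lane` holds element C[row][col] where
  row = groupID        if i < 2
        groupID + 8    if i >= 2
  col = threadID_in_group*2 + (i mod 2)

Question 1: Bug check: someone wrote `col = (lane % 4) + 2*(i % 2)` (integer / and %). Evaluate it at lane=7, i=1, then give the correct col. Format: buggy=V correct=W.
`(lane % 4) + 2*(i % 2)`[7,1]→5
lane 7: G=1 (7/4), T=3 (7%4)
i=1: r=1+0=1, c=3*2+1=7
col: 5 vs 7

buggy=5 correct=7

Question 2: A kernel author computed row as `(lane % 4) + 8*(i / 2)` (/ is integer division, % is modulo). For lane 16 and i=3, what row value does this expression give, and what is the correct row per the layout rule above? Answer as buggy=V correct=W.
`(lane % 4) + 8*(i / 2)`[16,3]->8
lane 16->16/4=4, 16 mod 4=0
i=3  r:4+8->12  c:2·0+1->1
row: 8 vs 12

buggy=8 correct=12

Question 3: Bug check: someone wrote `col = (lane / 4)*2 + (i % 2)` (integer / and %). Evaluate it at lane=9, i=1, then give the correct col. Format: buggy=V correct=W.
`(lane / 4)*2 + (i % 2)`[9,1]→5
L=9→G=9>>2=2, T=9&3=1
[1]→row 2+0=2  col 1·2+1=3
col: 5 vs 3

buggy=5 correct=3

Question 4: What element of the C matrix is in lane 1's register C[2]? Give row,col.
8,2

lane 1: grp=0 (1/4), tig=1 (1%4)
i=2: r=0+8=8, c=1*2+0=2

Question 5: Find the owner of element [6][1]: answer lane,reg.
r=6→G=6,rhi=0  c=1→T=0,p=1
L=6*4+0=24  i=0*2+1=1

24,1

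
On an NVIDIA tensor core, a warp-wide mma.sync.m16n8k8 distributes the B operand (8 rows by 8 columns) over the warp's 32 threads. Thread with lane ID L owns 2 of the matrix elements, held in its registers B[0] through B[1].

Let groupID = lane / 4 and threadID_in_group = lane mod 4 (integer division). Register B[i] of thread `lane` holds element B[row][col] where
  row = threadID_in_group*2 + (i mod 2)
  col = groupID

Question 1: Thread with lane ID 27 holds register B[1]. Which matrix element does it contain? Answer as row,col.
7,6

27: gr=6,th=3
[1] (3*2+1,6) = (7,6)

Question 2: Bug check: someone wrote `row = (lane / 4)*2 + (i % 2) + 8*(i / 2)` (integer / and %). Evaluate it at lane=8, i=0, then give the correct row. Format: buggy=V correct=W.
buggy=4 correct=0

`(lane / 4)*2 + (i % 2) + 8*(i / 2)`[8,0]->4
L=8->g=8>>2=2, t=8&3=0
[0]->row 0·2+0=0  col g=2
row: 4 vs 0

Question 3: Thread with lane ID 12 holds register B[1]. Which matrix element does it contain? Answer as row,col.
1,3

lane 12: gr=3 (12/4), th=0 (12%4)
i=1: r=0*2+1=1, c=gr=3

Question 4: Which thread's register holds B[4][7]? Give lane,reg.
c=7→G=7  r=4→T=2,p=0
L=7*4+2=30  i=0=0

30,0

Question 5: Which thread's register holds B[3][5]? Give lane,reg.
c:5=>grp=5  r:3=>tig=1,lo=1
L=5*4+1=21  i=1=1

21,1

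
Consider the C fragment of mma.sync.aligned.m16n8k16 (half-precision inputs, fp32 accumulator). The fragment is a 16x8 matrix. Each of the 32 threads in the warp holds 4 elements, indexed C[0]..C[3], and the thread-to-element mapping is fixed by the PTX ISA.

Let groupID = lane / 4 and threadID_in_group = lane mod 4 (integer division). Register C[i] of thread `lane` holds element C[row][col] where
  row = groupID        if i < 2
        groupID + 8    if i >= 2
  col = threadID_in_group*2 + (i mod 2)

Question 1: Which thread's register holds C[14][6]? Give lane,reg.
27,2

r=14⇒gr=6,Rb=1  c=6⇒th=3,odd=0
L=6*4+3=27  i=1*2+0=2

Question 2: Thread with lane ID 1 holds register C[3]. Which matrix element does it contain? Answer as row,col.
L=1→G=1>>2=0, T=1&3=1
[3]→row 0+8=8  col 1·2+1=3

8,3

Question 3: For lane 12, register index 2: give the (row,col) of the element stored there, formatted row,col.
11,0

12: gid=3,tid=0
[2] (3+8,0*2+0) = (11,0)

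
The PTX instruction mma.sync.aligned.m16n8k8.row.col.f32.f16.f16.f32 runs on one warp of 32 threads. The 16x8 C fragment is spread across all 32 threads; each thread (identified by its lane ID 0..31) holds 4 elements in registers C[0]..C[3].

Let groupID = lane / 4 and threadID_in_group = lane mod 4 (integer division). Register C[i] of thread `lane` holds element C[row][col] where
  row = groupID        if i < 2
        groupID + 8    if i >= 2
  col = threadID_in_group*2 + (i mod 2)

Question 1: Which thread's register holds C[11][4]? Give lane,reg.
r: 11->gid=3,r8=1  c: 4->tid=2,i&1=0
L=3*4+2=14  i=1*2+0=2

14,2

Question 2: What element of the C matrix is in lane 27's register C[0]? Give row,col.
6,6

lane 27: grp=6 (27/4), tig=3 (27%4)
i=0: r=6+0=6, c=3*2+0=6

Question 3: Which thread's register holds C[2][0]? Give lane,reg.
8,0

r:2=>grp=2,rB=0  c:0=>tig=0,lo=0
L=2*4+0=8  i=0*2+0=0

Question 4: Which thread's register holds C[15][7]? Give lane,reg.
31,3

r=15→G=7,rhi=1  c=7→T=3,p=1
L=7*4+3=31  i=1*2+1=3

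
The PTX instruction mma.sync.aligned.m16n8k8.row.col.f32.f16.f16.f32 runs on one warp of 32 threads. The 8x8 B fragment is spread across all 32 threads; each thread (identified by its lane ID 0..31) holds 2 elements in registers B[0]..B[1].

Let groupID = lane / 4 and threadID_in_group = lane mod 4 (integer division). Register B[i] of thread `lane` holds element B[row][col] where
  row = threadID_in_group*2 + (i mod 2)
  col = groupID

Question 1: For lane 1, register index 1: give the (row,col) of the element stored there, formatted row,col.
3,0

lane 1: g=0 (1/4), t=1 (1%4)
i=1: r=1*2+1=3, c=g=0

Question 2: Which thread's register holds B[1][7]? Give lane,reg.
c=7->g=7  r=1->t=0,b0=1
L=7*4+0=28  i=1=1

28,1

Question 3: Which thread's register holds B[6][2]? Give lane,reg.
c=2->g=2  r=6->t=3,b0=0
L=2*4+3=11  i=0=0

11,0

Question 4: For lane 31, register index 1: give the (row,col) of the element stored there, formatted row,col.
lane 31: gid=7 (31/4), tid=3 (31%4)
i=1: r=3*2+1=7, c=gid=7

7,7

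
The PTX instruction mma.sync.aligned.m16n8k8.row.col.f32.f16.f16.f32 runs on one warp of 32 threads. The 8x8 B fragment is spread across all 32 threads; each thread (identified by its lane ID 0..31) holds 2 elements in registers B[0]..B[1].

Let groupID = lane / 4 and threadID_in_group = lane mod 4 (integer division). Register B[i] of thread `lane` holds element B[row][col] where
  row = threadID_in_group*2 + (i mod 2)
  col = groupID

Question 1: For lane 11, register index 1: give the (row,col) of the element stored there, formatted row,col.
7,2

lane 11->11/4=2, 11 mod 4=3
i=1  r:2·3+1->7  c:2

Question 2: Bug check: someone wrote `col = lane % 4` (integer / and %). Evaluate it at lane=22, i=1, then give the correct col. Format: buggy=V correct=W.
buggy=2 correct=5

`lane % 4`[22,1]->2
lane 22->22/4=5, 22 mod 4=2
i=1  r:2·2+1->5  c:5
col: 2 vs 5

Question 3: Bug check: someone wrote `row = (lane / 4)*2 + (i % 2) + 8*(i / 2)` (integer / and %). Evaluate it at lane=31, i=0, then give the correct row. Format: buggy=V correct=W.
buggy=14 correct=6

`(lane / 4)*2 + (i % 2) + 8*(i / 2)`[31,0]->14
31: gid=7,tid=3
[0] (3*2+0,7) = (6,7)
row: 14 vs 6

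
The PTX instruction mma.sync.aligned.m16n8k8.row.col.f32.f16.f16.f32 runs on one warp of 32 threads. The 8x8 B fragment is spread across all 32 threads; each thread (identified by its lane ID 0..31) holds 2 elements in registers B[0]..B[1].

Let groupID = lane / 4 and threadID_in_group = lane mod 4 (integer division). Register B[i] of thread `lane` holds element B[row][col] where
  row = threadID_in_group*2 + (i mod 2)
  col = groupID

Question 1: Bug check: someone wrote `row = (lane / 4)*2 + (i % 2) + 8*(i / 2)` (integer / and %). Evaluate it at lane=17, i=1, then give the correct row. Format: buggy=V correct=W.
`(lane / 4)*2 + (i % 2) + 8*(i / 2)`[17,1]->9
lane 17->17/4=4, 17 mod 4=1
i=1  r:2·1+1->3  c:4
row: 9 vs 3

buggy=9 correct=3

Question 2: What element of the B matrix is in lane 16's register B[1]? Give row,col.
1,4

lane 16=>16/4=4, 16 mod 4=0
i=1  r:2·0+1=>1  c:4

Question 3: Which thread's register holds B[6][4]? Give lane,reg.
c:4=>grp=4  r:6=>tig=3,lo=0
L=4*4+3=19  i=0=0

19,0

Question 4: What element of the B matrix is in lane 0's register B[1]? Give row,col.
L=0->gid=0>>2=0, tid=0&3=0
[1]->row 0·2+1=1  col gid=0

1,0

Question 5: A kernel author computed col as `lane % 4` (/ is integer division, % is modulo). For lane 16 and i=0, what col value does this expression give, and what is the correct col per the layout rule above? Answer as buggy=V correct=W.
buggy=0 correct=4

`lane % 4`[16,0]→0
lane 16→16/4=4, 16 mod 4=0
i=0  r:2·0+0→0  c:4
col: 0 vs 4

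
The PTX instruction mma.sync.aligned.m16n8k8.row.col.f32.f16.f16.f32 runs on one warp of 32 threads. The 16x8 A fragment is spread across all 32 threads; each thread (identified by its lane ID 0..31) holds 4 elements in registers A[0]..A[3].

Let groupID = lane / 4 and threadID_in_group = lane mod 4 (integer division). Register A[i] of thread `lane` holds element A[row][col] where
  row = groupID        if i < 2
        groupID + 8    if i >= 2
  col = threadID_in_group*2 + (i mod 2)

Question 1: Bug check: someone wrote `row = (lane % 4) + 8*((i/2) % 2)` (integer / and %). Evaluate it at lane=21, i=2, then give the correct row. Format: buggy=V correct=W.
`(lane % 4) + 8*((i/2) % 2)`[21,2]⇒9
21: gr=5,th=1
[2] (5+8,1*2+0) = (13,2)
row: 9 vs 13

buggy=9 correct=13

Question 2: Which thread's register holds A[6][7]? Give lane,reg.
27,1

r=6→G=6,rhi=0  c=7→T=3,p=1
L=6*4+3=27  i=0*2+1=1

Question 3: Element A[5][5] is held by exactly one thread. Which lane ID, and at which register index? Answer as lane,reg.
r=5→G=5,rhi=0  c=5→T=2,p=1
L=5*4+2=22  i=0*2+1=1

22,1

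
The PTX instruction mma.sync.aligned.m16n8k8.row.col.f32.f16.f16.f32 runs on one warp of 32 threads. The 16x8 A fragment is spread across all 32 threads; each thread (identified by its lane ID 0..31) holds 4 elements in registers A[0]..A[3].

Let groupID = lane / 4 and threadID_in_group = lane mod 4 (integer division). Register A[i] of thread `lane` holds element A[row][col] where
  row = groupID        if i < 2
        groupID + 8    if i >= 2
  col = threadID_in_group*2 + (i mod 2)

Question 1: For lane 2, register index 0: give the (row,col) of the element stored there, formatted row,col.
2: gid=0,tid=2
[0] (0+0,2*2+0) = (0,4)

0,4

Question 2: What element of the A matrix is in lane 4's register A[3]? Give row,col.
L=4⇒gr=4>>2=1, th=4&3=0
[3]⇒row 1+8=9  col 0·2+1=1

9,1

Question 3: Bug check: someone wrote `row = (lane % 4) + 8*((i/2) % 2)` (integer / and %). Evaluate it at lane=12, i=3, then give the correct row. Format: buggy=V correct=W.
`(lane % 4) + 8*((i/2) % 2)`[12,3]->8
12: gid=3,tid=0
[3] (3+8,0*2+1) = (11,1)
row: 8 vs 11

buggy=8 correct=11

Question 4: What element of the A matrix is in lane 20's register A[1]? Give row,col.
20: grp=5,tig=0
[1] (5+0,0*2+1) = (5,1)

5,1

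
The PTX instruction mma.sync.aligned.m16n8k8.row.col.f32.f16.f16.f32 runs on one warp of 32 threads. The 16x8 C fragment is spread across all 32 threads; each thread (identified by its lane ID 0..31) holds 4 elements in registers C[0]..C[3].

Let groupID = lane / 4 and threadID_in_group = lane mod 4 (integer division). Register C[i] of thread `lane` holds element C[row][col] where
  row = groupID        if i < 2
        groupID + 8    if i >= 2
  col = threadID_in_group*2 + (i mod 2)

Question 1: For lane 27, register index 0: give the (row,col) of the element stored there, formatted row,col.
6,6

lane 27: G=6 (27/4), T=3 (27%4)
i=0: r=6+0=6, c=3*2+0=6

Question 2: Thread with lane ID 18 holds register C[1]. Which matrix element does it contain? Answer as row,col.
lane 18->18/4=4, 18 mod 4=2
i=1  r:4+0->4  c:2·2+1->5

4,5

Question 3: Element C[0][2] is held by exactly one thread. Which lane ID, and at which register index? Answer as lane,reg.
1,0

r: 0->gid=0,r8=0  c: 2->tid=1,i&1=0
L=0*4+1=1  i=0*2+0=0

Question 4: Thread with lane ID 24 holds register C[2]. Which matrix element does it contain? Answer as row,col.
lane 24->24/4=6, 24 mod 4=0
i=2  r:6+8->14  c:2·0+0->0

14,0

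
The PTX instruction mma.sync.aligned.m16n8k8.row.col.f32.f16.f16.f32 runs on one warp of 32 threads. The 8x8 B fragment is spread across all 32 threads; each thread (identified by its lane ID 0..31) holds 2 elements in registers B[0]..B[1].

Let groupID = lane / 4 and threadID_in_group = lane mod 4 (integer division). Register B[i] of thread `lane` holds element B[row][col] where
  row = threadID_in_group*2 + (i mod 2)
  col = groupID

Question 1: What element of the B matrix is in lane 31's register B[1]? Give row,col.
7,7

L=31->gid=31>>2=7, tid=31&3=3
[1]->row 3·2+1=7  col gid=7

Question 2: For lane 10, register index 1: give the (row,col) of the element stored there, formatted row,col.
5,2

lane 10→10/4=2, 10 mod 4=2
i=1  r:2·2+1→5  c:2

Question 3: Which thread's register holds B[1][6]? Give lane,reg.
c=6->g=6  r=1->t=0,b0=1
L=6*4+0=24  i=1=1

24,1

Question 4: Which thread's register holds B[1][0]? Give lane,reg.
0,1

c: 0->gid=0  r: 1->tid=0,i&1=1
L=0*4+0=0  i=1=1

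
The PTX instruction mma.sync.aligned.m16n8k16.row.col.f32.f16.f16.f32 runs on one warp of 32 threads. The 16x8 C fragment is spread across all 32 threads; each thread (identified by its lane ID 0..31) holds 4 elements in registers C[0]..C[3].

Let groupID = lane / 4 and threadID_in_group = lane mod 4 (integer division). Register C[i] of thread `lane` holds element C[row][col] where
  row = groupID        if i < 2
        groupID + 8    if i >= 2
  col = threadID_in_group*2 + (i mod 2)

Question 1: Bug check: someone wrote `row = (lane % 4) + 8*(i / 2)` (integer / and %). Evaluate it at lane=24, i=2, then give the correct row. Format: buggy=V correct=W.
buggy=8 correct=14

`(lane % 4) + 8*(i / 2)`[24,2]->8
lane 24->24/4=6, 24 mod 4=0
i=2  r:6+8->14  c:2·0+0->0
row: 8 vs 14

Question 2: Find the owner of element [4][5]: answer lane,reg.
18,1

r=4⇒gr=4,Rb=0  c=5⇒th=2,odd=1
L=4*4+2=18  i=0*2+1=1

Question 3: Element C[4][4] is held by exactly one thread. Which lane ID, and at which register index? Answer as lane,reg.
18,0

r: 4->gid=4,r8=0  c: 4->tid=2,i&1=0
L=4*4+2=18  i=0*2+0=0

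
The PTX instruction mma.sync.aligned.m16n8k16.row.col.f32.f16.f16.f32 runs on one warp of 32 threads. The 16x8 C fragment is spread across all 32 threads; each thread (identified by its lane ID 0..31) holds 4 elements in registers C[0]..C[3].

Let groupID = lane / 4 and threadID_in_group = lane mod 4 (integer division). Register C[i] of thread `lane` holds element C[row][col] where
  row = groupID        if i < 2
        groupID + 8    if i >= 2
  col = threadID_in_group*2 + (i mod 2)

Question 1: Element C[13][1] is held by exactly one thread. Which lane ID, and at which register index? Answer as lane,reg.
20,3

r=13⇒gr=5,Rb=1  c=1⇒th=0,odd=1
L=5*4+0=20  i=1*2+1=3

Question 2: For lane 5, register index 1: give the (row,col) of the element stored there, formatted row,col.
1,3

L=5=>grp=5>>2=1, tig=5&3=1
[1]=>row 1+0=1  col 1·2+1=3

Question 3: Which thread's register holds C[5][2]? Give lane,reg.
r=5→G=5,rhi=0  c=2→T=1,p=0
L=5*4+1=21  i=0*2+0=0

21,0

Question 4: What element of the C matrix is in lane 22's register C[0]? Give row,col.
lane 22: gr=5 (22/4), th=2 (22%4)
i=0: r=5+0=5, c=2*2+0=4

5,4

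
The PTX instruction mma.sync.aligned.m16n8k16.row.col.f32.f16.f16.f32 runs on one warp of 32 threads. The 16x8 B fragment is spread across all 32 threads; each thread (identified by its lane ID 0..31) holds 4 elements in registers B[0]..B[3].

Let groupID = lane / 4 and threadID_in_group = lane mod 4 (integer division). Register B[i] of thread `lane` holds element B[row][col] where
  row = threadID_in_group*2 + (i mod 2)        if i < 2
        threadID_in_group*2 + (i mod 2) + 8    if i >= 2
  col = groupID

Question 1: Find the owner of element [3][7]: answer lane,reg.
29,1

c=7→G=7  r=3→rhi=0,T=1,p=1
L=7*4+1=29  i=0*2+1=1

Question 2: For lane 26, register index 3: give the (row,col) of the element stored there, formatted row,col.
L=26→G=26>>2=6, T=26&3=2
[3]→row 2·2+1+8=13  col G=6

13,6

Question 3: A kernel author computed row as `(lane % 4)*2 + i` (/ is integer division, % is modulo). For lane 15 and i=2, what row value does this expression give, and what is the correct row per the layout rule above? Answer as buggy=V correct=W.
buggy=8 correct=14

`(lane % 4)*2 + i`[15,2]=>8
L=15=>grp=15>>2=3, tig=15&3=3
[2]=>row 3·2+0+8=14  col grp=3
row: 8 vs 14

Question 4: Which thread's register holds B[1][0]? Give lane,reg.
0,1

c:0=>grp=0  r:1=>rB=0,tig=0,lo=1
L=0*4+0=0  i=0*2+1=1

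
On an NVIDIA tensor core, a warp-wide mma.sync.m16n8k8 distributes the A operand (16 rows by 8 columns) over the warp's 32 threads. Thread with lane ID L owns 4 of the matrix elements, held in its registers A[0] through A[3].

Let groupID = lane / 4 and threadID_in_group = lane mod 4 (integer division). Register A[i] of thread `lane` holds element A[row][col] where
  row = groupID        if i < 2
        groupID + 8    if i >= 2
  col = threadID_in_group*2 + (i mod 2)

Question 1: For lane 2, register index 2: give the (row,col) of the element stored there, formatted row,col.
8,4

L=2->gid=2>>2=0, tid=2&3=2
[2]->row 0+8=8  col 2·2+0=4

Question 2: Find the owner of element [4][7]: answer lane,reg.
r=4→G=4,rhi=0  c=7→T=3,p=1
L=4*4+3=19  i=0*2+1=1

19,1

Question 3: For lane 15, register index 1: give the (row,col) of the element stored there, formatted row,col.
L=15->gid=15>>2=3, tid=15&3=3
[1]->row 3+0=3  col 3·2+1=7

3,7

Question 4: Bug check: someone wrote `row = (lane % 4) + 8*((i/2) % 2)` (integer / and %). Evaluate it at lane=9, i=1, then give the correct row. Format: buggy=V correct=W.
`(lane % 4) + 8*((i/2) % 2)`[9,1]→1
L=9→G=9>>2=2, T=9&3=1
[1]→row 2+0=2  col 1·2+1=3
row: 1 vs 2

buggy=1 correct=2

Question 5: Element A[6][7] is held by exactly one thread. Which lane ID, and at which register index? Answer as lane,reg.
27,1

r: 6->gid=6,r8=0  c: 7->tid=3,i&1=1
L=6*4+3=27  i=0*2+1=1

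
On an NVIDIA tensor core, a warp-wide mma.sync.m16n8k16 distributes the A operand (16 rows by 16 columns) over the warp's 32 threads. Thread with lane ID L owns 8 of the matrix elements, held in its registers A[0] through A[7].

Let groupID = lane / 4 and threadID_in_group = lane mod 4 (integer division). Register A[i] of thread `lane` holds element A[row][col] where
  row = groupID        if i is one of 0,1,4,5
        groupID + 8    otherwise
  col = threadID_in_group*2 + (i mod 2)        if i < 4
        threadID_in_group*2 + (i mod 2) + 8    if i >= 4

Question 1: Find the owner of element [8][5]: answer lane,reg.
2,3

r:8=>grp=0,rB=1  c:5=>cB=0,tig=2,lo=1
L=0*4+2=2  i=0*4+1*2+1=3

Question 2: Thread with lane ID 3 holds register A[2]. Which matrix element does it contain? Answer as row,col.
8,6

L=3=>grp=3>>2=0, tig=3&3=3
[2]=>row 0+8=8  col 3·2+0+0=6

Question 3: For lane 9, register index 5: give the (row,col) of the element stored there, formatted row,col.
9: gr=2,th=1
[5] (2+0,1*2+1+8) = (2,11)

2,11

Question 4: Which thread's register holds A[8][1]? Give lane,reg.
0,3

r: 8->gid=0,r8=1  c: 1->c8=0,tid=0,i&1=1
L=0*4+0=0  i=0*4+1*2+1=3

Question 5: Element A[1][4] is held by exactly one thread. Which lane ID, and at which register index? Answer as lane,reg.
r=1⇒gr=1,Rb=0  c=4⇒Cb=0,th=2,odd=0
L=1*4+2=6  i=0*4+0*2+0=0

6,0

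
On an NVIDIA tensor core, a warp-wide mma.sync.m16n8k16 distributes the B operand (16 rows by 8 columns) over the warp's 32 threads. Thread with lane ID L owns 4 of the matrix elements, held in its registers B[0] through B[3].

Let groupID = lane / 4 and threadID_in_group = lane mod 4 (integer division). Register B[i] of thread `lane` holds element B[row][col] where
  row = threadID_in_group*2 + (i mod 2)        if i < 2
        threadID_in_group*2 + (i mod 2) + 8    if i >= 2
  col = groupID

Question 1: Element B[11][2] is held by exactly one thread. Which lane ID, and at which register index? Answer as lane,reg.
9,3

c: 2->gid=2  r: 11->r8=1,tid=1,i&1=1
L=2*4+1=9  i=1*2+1=3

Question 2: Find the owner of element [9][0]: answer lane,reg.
c:0=>grp=0  r:9=>rB=1,tig=0,lo=1
L=0*4+0=0  i=1*2+1=3

0,3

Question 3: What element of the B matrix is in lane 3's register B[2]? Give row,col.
3: grp=0,tig=3
[2] (3*2+0+8,0) = (14,0)

14,0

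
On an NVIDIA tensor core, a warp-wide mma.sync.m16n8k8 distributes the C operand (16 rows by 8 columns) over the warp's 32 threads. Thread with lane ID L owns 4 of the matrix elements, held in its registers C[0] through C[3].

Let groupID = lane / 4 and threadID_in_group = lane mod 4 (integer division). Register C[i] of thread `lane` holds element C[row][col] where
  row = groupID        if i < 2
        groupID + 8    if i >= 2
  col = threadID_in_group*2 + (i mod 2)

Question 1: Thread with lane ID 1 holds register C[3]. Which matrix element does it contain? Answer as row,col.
8,3

L=1->g=1>>2=0, t=1&3=1
[3]->row 0+8=8  col 1·2+1=3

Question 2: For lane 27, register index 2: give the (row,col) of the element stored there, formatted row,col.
14,6

27: gr=6,th=3
[2] (6+8,3*2+0) = (14,6)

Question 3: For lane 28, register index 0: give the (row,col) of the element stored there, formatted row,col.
7,0

L=28⇒gr=28>>2=7, th=28&3=0
[0]⇒row 7+0=7  col 0·2+0=0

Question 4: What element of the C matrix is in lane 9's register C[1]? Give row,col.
9: grp=2,tig=1
[1] (2+0,1*2+1) = (2,3)

2,3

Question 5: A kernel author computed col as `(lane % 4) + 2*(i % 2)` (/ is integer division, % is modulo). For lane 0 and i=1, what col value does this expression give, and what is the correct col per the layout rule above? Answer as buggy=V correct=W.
buggy=2 correct=1

`(lane % 4) + 2*(i % 2)`[0,1]⇒2
lane 0⇒0/4=0, 0 mod 4=0
i=1  r:0+0⇒0  c:2·0+1⇒1
col: 2 vs 1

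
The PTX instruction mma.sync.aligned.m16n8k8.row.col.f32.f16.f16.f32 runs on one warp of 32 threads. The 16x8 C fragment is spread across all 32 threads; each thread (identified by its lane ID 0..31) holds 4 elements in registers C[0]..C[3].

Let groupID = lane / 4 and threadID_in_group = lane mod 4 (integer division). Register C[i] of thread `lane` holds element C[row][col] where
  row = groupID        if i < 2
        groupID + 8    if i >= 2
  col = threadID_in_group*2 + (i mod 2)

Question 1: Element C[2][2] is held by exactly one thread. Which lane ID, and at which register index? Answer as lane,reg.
r=2→G=2,rhi=0  c=2→T=1,p=0
L=2*4+1=9  i=0*2+0=0

9,0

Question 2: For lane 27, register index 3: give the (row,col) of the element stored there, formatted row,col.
27: G=6,T=3
[3] (6+8,3*2+1) = (14,7)

14,7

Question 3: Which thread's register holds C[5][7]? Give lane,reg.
23,1

r:5=>grp=5,rB=0  c:7=>tig=3,lo=1
L=5*4+3=23  i=0*2+1=1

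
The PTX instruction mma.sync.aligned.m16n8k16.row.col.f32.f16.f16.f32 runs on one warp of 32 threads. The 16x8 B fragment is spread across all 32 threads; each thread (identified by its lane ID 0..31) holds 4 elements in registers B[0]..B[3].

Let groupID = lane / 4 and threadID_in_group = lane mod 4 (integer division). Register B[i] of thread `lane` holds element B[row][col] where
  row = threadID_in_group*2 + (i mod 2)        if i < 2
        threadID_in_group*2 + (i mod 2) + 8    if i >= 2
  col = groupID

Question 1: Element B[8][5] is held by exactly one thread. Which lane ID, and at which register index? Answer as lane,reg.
c:5=>grp=5  r:8=>rB=1,tig=0,lo=0
L=5*4+0=20  i=1*2+0=2

20,2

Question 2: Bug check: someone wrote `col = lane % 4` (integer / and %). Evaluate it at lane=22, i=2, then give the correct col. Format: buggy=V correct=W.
`lane % 4`[22,2]→2
lane 22: G=5 (22/4), T=2 (22%4)
i=2: r=2*2+0+8=12, c=G=5
col: 2 vs 5

buggy=2 correct=5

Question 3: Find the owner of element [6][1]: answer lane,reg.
7,0

c=1⇒gr=1  r=6⇒Rb=0,th=3,odd=0
L=1*4+3=7  i=0*2+0=0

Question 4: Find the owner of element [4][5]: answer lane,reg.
c: 5->gid=5  r: 4->r8=0,tid=2,i&1=0
L=5*4+2=22  i=0*2+0=0

22,0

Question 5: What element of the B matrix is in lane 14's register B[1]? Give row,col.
5,3

lane 14: gid=3 (14/4), tid=2 (14%4)
i=1: r=2*2+1+0=5, c=gid=3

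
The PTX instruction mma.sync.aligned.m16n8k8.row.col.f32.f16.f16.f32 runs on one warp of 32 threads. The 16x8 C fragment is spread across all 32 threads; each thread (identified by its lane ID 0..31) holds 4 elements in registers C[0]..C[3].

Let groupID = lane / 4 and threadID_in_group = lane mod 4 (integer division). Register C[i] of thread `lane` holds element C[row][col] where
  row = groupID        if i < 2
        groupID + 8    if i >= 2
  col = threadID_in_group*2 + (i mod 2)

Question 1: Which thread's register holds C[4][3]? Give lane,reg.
17,1

r=4⇒gr=4,Rb=0  c=3⇒th=1,odd=1
L=4*4+1=17  i=0*2+1=1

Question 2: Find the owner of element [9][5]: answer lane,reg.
r: 9->gid=1,r8=1  c: 5->tid=2,i&1=1
L=1*4+2=6  i=1*2+1=3

6,3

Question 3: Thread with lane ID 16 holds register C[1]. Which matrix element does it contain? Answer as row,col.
4,1

lane 16: G=4 (16/4), T=0 (16%4)
i=1: r=4+0=4, c=0*2+1=1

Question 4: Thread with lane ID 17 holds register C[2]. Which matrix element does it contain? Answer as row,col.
lane 17: G=4 (17/4), T=1 (17%4)
i=2: r=4+8=12, c=1*2+0=2

12,2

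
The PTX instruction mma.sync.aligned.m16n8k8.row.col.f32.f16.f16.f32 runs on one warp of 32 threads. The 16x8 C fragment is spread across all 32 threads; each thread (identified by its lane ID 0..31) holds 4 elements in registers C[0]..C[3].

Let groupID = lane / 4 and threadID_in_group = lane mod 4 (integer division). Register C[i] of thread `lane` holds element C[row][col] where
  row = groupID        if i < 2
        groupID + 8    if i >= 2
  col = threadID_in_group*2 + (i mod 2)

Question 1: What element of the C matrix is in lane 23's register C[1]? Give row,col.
23: gid=5,tid=3
[1] (5+0,3*2+1) = (5,7)

5,7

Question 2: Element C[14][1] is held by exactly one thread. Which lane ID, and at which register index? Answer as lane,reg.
r=14⇒gr=6,Rb=1  c=1⇒th=0,odd=1
L=6*4+0=24  i=1*2+1=3

24,3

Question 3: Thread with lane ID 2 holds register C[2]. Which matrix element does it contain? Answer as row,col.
lane 2: G=0 (2/4), T=2 (2%4)
i=2: r=0+8=8, c=2*2+0=4

8,4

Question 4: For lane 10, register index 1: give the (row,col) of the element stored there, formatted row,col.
2,5

L=10->g=10>>2=2, t=10&3=2
[1]->row 2+0=2  col 2·2+1=5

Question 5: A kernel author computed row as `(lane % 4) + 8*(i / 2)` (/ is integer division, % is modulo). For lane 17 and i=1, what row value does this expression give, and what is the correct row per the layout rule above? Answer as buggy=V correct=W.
`(lane % 4) + 8*(i / 2)`[17,1]->1
lane 17: g=4 (17/4), t=1 (17%4)
i=1: r=4+0=4, c=1*2+1=3
row: 1 vs 4

buggy=1 correct=4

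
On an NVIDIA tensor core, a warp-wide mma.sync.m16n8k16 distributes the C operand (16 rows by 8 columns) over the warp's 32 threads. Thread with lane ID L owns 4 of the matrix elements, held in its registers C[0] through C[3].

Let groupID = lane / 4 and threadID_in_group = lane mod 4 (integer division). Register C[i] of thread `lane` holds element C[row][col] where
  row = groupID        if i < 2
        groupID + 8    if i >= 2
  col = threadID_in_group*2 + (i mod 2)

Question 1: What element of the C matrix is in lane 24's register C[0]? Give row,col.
24: G=6,T=0
[0] (6+0,0*2+0) = (6,0)

6,0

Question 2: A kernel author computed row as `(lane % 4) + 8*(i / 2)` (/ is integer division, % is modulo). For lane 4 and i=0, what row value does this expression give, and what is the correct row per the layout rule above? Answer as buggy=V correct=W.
`(lane % 4) + 8*(i / 2)`[4,0]->0
4: gid=1,tid=0
[0] (1+0,0*2+0) = (1,0)
row: 0 vs 1

buggy=0 correct=1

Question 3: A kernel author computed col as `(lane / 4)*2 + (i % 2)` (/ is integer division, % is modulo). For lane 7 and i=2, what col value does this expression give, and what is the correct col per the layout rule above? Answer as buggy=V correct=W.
`(lane / 4)*2 + (i % 2)`[7,2]=>2
L=7=>grp=7>>2=1, tig=7&3=3
[2]=>row 1+8=9  col 3·2+0=6
col: 2 vs 6

buggy=2 correct=6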